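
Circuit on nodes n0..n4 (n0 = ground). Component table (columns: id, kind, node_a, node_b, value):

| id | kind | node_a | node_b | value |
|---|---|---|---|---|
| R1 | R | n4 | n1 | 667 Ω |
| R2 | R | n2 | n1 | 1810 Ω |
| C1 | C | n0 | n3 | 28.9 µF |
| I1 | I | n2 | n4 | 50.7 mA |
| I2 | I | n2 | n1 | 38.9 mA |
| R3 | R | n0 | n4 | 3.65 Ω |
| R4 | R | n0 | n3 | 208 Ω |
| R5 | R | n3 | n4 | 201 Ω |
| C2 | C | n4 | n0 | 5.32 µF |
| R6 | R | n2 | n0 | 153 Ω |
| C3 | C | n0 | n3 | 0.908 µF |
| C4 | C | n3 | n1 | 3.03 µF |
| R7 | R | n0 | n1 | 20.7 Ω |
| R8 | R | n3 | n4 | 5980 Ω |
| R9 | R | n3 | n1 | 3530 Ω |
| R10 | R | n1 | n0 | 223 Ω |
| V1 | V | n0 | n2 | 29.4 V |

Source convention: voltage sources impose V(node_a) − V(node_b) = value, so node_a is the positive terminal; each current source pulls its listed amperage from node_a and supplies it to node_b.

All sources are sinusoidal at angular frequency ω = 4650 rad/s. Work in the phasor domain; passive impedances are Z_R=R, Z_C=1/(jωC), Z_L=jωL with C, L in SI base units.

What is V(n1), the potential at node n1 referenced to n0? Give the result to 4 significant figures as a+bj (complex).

0.3958-0.09232j V

MNA unknowns: 4 node voltages V₁..V_4 plus 1 source current (V1)
R1: Y=0.001499+0.000j on G[4,1]
R2: Y=0.0005525+0.000j on G[2,1]
C1: Y=0.000+0.1344j on G[0,3]
I1: z[2]−=0.0507, z[4]+=0.0507
I2: z[2]−=0.0389, z[1]+=0.0389
R3: Y=0.2740+0.000j on G[0,4]
R4: Y=0.004808+0.000j on G[0,3]
R5: Y=0.004975+0.000j on G[3,4]
C2: Y=0.000+0.02474j on G[4,0]
R6: Y=0.006536+0.000j on G[2,0]
C3: Y=0.000+0.004222j on G[0,3]
C4: Y=0.000+0.01409j on G[3,1]
R7: Y=0.04831+0.000j on G[0,1]
R8: Y=0.0001672+0.000j on G[3,4]
R9: Y=0.0002833+0.000j on G[3,1]
R10: Y=0.004484+0.000j on G[1,0]
V1: row V0−V2=29.4, i_V1 at 0,2
solve → V1=0.3958-0.09232j, V2=-29.40+0.000j, V3=0.03665-0.01292j, V4=0.1820-0.01677j
aux → i_V1=-0.1190+5.101e-05j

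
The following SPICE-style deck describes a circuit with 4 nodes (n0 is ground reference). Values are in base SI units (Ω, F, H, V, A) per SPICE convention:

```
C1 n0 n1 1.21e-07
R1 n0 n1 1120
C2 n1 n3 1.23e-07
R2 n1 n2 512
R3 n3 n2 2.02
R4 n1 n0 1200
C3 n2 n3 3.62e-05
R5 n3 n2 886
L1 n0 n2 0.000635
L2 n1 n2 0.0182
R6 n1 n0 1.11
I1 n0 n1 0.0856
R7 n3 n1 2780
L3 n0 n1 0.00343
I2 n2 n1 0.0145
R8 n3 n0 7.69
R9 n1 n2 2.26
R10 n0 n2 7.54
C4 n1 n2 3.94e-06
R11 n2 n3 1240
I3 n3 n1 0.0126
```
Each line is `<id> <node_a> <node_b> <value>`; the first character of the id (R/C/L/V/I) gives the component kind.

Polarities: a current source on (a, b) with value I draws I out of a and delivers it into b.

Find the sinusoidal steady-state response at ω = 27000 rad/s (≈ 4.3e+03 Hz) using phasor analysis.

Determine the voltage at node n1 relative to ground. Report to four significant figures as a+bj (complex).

Apply KCL at each of the 3 non-ground nodes and solve the resulting linear system.
Node n1: branches {C1, R1, C2, R2, R4, L2, R6, I1, R7, L3, I2, R9, C4, I3} → V_1 = 0.08946-0.002073j
Node n2: branches {R2, R3, C3, R5, L1, L2, I2, R9, R10, C4, R11} → V_2 = 0.02035+0.008984j
Node n3: branches {C2, R3, C3, R5, R7, R8, R11, I3} → V_3 = 0.01264+0.01953j

0.08946-0.002073j V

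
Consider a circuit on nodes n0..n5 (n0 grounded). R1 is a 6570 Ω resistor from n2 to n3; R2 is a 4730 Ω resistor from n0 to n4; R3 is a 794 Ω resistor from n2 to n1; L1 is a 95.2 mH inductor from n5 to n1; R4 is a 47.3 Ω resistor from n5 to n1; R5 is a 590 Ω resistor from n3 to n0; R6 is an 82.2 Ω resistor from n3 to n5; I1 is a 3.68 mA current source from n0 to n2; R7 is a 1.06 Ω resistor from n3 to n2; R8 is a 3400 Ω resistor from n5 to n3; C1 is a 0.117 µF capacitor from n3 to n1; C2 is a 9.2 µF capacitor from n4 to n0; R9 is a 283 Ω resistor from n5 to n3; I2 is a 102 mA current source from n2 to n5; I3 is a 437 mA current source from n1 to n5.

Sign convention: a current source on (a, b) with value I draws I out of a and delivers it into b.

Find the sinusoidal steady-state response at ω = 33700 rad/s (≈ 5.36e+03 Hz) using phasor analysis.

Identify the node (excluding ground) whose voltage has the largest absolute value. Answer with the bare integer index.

Element admittances at ω=33700 rad/s:
  Y(R1) = 0.0001522+0.000j S between n2,n3
  Y(R2) = 0.0002114+0.000j S between n0,n4
  Y(R3) = 0.001259+0.000j S between n2,n1
  Y(L1) = 0.000-0.0003117j S between n5,n1
  Y(R4) = 0.02114+0.000j S between n5,n1
  Y(R5) = 0.001695+0.000j S between n3,n0
  Y(R6) = 0.01217+0.000j S between n3,n5
  I1: injects 0.00368 A into n2 (from n0)
  Y(R7) = 0.9434+0.000j S between n3,n2
  Y(R8) = 0.0002941+0.000j S between n5,n3
  Y(C1) = 0.000+0.003943j S between n3,n1
  Y(C2) = 0.000+0.3100j S between n4,n0
  Y(R9) = 0.003534+0.000j S between n5,n3
  I2: injects 0.102 A into n5 (from n2)
  I3: injects 0.437 A into n5 (from n1)
Assemble and solve the 5×5 MNA system:
  V(n1)=-8.910+3.966j  V(n2)=2.052+0.005287j  V(n3)=2.171+0.000j  V(n4)=0.000+0.000j  V(n5)=10.39+2.420j

5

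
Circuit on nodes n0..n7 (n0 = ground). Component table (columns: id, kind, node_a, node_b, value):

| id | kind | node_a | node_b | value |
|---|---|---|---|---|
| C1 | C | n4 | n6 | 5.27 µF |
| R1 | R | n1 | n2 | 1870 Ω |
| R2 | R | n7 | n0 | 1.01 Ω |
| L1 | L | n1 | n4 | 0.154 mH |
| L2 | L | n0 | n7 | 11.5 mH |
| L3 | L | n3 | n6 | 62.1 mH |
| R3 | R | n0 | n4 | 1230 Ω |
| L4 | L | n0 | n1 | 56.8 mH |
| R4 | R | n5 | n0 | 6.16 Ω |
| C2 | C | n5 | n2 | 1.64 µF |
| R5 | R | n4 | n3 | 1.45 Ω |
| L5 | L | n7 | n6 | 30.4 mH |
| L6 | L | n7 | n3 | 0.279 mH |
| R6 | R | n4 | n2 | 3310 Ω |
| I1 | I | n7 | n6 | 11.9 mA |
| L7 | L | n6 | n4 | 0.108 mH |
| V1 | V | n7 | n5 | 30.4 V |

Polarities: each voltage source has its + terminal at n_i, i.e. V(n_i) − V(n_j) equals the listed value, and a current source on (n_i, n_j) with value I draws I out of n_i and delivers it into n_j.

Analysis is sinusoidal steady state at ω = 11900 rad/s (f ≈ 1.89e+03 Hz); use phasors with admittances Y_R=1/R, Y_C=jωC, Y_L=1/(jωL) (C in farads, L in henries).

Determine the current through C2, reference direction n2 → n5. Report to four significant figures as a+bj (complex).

Element admittances at ω=11900 rad/s:
  Y(C1) = 0.000+0.06271j S between n4,n6
  Y(R1) = 0.0005348+0.000j S between n1,n2
  Y(R2) = 0.9901+0.000j S between n7,n0
  Y(L1) = 0.000-0.5457j S between n1,n4
  Y(L2) = 0.000-0.007307j S between n0,n7
  Y(L3) = 0.000-0.001353j S between n3,n6
  Y(R3) = 0.0008130+0.000j S between n0,n4
  Y(L4) = 0.000-0.001479j S between n0,n1
  Y(R4) = 0.1623+0.000j S between n5,n0
  Y(C2) = 0.000+0.01952j S between n5,n2
  Y(R5) = 0.6897+0.000j S between n4,n3
  Y(L5) = 0.000-0.002764j S between n7,n6
  Y(L6) = 0.000-0.3012j S between n7,n3
  Y(R6) = 0.0003021+0.000j S between n4,n2
  I1: injects 0.0119 A into n6 (from n7)
  Y(L7) = 0.000-0.7781j S between n6,n4
  V1: constraint V(n7)−V(n5) = 30.4
Assemble and solve the 8×8 MNA system:
  V(n1)=4.228-0.04522j  V(n2)=-26.07-1.267j  V(n3)=4.262-0.02303j  V(n4)=4.238-0.01565j  V(n5)=-26.12+0.03257j  V(n6)=4.238+0.001057j  V(n7)=4.279+0.03257j
  i(V1)=-4.266+0.004256j

0.02536+0.001031j A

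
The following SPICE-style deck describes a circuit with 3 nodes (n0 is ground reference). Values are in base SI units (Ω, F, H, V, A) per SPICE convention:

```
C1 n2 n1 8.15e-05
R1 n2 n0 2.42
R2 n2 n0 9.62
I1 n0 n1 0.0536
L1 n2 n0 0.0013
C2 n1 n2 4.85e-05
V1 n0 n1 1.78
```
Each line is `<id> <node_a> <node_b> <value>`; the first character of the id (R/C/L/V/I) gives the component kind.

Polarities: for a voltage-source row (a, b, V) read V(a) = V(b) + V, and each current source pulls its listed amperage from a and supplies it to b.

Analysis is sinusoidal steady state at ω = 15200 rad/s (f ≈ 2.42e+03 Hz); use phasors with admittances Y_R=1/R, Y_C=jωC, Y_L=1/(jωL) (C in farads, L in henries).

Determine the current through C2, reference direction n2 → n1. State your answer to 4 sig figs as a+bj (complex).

Element admittances at ω=15200 rad/s:
  Y(C1) = 0.000+1.239j S between n2,n1
  Y(R1) = 0.4132+0.000j S between n2,n0
  Y(R2) = 0.1040+0.000j S between n2,n0
  I1: injects 0.0536 A into n1 (from n0)
  Y(L1) = 0.000-0.05061j S between n2,n0
  Y(C2) = 0.000+0.7372j S between n1,n2
  V1: constraint V(n0)−V(n1) = 1.78
Assemble and solve the 3×3 MNA system:
  V(n1)=-1.780+0.000j  V(n2)=-1.704-0.4577j
  i(V1)=-0.9579-0.1505j

0.3374+0.05614j A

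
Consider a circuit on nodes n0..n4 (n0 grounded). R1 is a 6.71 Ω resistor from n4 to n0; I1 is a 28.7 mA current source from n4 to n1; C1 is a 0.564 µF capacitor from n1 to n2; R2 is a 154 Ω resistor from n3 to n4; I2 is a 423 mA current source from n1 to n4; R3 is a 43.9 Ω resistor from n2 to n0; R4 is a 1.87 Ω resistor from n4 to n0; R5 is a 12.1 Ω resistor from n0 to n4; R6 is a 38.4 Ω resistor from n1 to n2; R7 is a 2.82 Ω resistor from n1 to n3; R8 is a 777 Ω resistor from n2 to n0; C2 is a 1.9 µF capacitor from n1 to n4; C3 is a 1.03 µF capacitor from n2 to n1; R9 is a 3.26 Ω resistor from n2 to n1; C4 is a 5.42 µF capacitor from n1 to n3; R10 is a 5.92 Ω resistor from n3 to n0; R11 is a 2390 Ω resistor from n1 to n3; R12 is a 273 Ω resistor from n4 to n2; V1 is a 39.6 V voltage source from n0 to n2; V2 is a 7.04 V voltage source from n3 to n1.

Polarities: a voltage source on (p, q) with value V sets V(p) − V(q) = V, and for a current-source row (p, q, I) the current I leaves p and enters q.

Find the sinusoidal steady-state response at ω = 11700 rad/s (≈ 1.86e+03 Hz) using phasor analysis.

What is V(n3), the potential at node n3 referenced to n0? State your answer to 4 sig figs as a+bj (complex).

-21.99+0.8752j V

Apply KCL at each of the 4 non-ground nodes and solve the resulting linear system.
Node n1: branches {I1, C1, I2, R6, R7, C2, C3, R9, C4, R11, V2} → V_1 = -29.03+0.8752j
Node n2: branches {C1, R3, R6, R8, C3, R9, R12, V1} → V_2 = -39.60+0.000j
Node n3: branches {R2, R7, C4, R10, R11, V2} → V_3 = -21.99+0.8752j
Node n4: branches {R1, I1, R2, I2, R4, R5, C2, R12} → V_4 = 0.08838-0.8262j
Source currents: i(V1)=-4.600-0.4854j, i(V2)=1.358-0.6053j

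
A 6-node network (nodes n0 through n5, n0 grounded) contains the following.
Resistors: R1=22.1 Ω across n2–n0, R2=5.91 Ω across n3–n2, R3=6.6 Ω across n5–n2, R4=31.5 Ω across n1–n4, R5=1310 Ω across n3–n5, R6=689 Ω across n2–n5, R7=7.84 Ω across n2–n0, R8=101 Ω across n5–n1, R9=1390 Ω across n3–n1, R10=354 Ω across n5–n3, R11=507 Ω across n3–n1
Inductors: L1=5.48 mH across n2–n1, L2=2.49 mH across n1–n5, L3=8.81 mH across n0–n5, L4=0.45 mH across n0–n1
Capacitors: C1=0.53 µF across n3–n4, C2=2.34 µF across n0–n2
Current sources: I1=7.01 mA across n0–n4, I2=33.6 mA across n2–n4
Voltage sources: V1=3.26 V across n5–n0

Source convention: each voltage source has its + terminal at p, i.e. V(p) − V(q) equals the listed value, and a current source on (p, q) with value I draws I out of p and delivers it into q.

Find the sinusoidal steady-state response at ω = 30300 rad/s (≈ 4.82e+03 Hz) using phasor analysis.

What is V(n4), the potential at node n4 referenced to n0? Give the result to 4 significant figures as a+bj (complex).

MNA unknowns: 5 node voltages V₁..V_5 plus 1 source current (V1)
R1: Y=0.04525+0.000j on G[2,0]
R2: Y=0.1692+0.000j on G[3,2]
L1: Y=0.000-0.006023j on G[2,1]
R3: Y=0.1515+0.000j on G[5,2]
C1: Y=0.000+0.01606j on G[3,4]
L2: Y=0.000-0.01325j on G[1,5]
R4: Y=0.03175+0.000j on G[1,4]
R5: Y=0.0007634+0.000j on G[3,5]
R6: Y=0.001451+0.000j on G[2,5]
I1: z[0]−=0.00701, z[4]+=0.00701
R7: Y=0.1276+0.000j on G[2,0]
L3: Y=0.000-0.003746j on G[0,5]
R8: Y=0.009901+0.000j on G[5,1]
R9: Y=0.0007194+0.000j on G[3,1]
R10: Y=0.002825+0.000j on G[5,3]
I2: z[2]−=0.0336, z[4]+=0.0336
C2: Y=0.000+0.07090j on G[0,2]
L4: Y=0.000-0.07334j on G[0,1]
R11: Y=0.001972+0.000j on G[3,1]
V1: row V5−V0=3.26, i_V1 at 5,0
solve → V1=0.8293+0.7728j, V2=1.390-0.2368j, V3=1.381-0.1301j, V4=2.324+0.2956j, V5=3.260+0.000j
aux → i_V1=-0.3066+0.01540j

2.324+0.2956j V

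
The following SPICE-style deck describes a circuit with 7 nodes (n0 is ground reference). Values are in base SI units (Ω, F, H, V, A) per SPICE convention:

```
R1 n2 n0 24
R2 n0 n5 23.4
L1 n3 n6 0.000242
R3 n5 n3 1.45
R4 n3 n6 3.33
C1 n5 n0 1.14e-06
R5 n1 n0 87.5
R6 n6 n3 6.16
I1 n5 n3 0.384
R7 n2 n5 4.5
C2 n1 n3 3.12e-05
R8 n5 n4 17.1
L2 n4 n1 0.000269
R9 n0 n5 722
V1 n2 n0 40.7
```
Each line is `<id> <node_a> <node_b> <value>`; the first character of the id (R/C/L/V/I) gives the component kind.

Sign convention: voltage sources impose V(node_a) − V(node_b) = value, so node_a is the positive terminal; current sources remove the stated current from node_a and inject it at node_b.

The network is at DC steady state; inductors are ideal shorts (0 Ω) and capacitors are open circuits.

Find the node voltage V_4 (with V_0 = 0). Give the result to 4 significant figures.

27.42 V

Apply KCL at each of the 6 non-ground nodes and solve the resulting linear system.
Node n1: branches {R5, C2, L2} → V_1 = 27.42
Node n2: branches {R1, R7, V1} → V_2 = 40.70
Node n3: branches {L1, R3, R4, R6, I1, C2} → V_3 = 33.34
Node n4: branches {R8, L2} → V_4 = 27.42
Node n5: branches {R2, R3, C1, I1, R7, R8, R9} → V_5 = 32.78
Node n6: branches {L1, R4, R6} → V_6 = 33.34
Source currents: i(L1)=0.000, i(L2)=0.3134, i(V1)=-3.456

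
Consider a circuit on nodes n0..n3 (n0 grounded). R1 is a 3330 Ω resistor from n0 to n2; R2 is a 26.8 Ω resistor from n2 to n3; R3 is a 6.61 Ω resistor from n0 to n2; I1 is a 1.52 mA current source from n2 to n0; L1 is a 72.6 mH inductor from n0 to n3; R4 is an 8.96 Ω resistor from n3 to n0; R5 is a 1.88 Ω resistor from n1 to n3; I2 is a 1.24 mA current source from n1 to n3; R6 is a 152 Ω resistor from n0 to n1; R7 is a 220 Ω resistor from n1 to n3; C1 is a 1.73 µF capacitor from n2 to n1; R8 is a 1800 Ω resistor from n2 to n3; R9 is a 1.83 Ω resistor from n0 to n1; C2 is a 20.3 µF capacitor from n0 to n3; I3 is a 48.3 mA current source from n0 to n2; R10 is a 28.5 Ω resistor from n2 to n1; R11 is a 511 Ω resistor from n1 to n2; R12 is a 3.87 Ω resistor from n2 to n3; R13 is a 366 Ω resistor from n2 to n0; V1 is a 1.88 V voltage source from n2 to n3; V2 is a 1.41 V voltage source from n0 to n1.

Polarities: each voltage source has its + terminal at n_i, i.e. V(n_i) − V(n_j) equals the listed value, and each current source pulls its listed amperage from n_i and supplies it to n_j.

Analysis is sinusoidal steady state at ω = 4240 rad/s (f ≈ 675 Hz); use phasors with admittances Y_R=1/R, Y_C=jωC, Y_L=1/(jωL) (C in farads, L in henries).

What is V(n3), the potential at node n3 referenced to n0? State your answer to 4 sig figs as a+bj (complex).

-1.323+0.1133j V

Element admittances at ω=4240 rad/s:
  Y(R1) = 0.0003003+0.000j S between n0,n2
  Y(R2) = 0.03731+0.000j S between n2,n3
  Y(R3) = 0.1513+0.000j S between n0,n2
  I1: injects 0.00152 A into n0 (from n2)
  Y(L1) = 0.000-0.003249j S between n0,n3
  Y(R4) = 0.1116+0.000j S between n3,n0
  Y(R5) = 0.5319+0.000j S between n1,n3
  I2: injects 0.00124 A into n3 (from n1)
  Y(R6) = 0.006579+0.000j S between n0,n1
  Y(R7) = 0.004545+0.000j S between n1,n3
  Y(C1) = 0.000+0.007335j S between n2,n1
  Y(R8) = 0.0005556+0.000j S between n2,n3
  Y(R9) = 0.5464+0.000j S between n0,n1
  Y(C2) = 0.000+0.08607j S between n0,n3
  I3: injects 0.0483 A into n2 (from n0)
  Y(R10) = 0.03509+0.000j S between n2,n1
  Y(R11) = 0.001957+0.000j S between n1,n2
  Y(R12) = 0.2584+0.000j S between n2,n3
  Y(R13) = 0.002732+0.000j S between n2,n0
  V1: constraint V(n2)−V(n3) = 1.88
  V2: constraint V(n0)−V(n1) = 1.41
Assemble and solve the 5×5 MNA system:
  V(n1)=-1.410+0.000j  V(n2)=0.5575+0.1133j  V(n3)=-1.323+0.1133j
  i(V1)=-0.6683-0.03611j  i(V2)=-0.8975-0.07941j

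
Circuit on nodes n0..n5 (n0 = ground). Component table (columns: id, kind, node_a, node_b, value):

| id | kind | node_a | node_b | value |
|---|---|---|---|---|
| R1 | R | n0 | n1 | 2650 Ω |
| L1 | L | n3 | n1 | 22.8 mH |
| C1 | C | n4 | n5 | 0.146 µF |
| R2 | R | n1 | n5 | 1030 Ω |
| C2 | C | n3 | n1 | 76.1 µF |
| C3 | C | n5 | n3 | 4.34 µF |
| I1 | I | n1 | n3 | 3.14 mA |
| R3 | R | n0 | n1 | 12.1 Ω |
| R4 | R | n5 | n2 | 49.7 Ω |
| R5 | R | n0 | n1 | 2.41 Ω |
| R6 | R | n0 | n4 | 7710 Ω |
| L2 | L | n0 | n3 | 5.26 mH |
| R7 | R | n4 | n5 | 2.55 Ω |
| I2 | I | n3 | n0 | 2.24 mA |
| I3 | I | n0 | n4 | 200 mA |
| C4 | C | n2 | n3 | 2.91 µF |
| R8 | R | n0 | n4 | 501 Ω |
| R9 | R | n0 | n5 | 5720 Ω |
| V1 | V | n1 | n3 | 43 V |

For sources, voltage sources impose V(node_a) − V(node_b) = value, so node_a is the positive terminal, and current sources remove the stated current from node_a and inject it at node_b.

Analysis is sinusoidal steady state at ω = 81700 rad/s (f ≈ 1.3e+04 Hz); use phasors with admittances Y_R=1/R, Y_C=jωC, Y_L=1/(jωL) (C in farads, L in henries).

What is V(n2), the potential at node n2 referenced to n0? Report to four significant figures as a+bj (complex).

Apply KCL at each of the 5 non-ground nodes and solve the resulting linear system.
Node n1: branches {R1, L1, R2, C2, I1, R3, R5, V1} → V_1 = 0.5905-0.1929j
Node n2: branches {R4, C4} → V_2 = -42.49-0.2049j
Node n3: branches {L1, C2, C3, I1, L2, I2, C4, V1} → V_3 = -42.41-0.1929j
Node n4: branches {C1, R6, R7, I3, R8} → V_4 = -41.61-1.153j
Node n5: branches {C1, R2, C3, R4, R7, R9} → V_5 = -42.35-1.137j
Source currents: i(V1)=-0.3389-267.2j

-42.49-0.2049j V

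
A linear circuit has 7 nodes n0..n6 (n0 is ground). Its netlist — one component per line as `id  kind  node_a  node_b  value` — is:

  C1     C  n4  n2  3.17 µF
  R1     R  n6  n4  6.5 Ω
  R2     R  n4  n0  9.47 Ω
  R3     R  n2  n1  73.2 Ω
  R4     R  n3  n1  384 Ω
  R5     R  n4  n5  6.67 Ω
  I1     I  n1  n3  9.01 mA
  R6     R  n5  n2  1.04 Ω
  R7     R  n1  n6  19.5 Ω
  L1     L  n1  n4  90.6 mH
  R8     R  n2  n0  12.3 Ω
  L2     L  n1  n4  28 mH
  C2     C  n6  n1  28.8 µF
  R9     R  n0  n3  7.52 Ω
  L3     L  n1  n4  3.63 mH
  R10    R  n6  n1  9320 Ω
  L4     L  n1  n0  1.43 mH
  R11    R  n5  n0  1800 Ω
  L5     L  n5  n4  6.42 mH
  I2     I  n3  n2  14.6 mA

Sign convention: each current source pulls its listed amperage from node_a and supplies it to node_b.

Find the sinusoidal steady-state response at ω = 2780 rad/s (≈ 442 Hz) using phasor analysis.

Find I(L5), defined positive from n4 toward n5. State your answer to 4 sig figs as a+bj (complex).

-0.0003731+0.002393j A

MNA unknowns: 6 node voltages V₁..V_6
C1: Y=0.000+0.008813j on G[4,2]
R1: Y=0.1538+0.000j on G[6,4]
R2: Y=0.1056+0.000j on G[4,0]
R3: Y=0.01366+0.000j on G[2,1]
R4: Y=0.002604+0.000j on G[3,1]
R5: Y=0.1499+0.000j on G[4,5]
I1: z[1]−=0.00901, z[3]+=0.00901
R6: Y=0.9615+0.000j on G[5,2]
R7: Y=0.05128+0.000j on G[1,6]
L1: Y=0.000-0.003970j on G[1,4]
R8: Y=0.08130+0.000j on G[2,0]
L2: Y=0.000-0.01285j on G[1,4]
C2: Y=0.000+0.08006j on G[6,1]
R9: Y=0.1330+0.000j on G[0,3]
L3: Y=0.000-0.09909j on G[1,4]
R10: Y=0.0001073+0.000j on G[6,1]
L4: Y=0.000-0.2515j on G[1,0]
R11: Y=0.0005556+0.000j on G[5,0]
L5: Y=0.000-0.05603j on G[5,4]
I2: z[3]−=0.0146, z[2]+=0.0146
solve → V1=0.003038-0.01907j, V2=0.08287+0.007270j, V3=-0.04117-0.0003662j, V4=0.03307+0.002056j, V5=0.07578+0.008715j, V6=0.02794-0.01295j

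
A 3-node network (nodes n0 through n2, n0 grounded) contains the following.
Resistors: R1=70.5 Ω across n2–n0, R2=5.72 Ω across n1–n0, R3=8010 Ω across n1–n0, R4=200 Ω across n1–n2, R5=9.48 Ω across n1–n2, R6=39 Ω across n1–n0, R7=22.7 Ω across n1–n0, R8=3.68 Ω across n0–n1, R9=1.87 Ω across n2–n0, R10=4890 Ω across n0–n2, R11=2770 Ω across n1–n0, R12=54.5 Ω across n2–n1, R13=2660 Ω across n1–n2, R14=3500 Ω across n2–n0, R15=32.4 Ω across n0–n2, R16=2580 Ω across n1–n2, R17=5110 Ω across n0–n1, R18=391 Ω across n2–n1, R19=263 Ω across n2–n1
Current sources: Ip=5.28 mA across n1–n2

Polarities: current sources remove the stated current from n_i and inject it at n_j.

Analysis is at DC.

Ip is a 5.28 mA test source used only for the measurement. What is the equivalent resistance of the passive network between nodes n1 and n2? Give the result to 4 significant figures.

Element admittances at DC:
  Y(R1) = 0.01418 S between n2,n0
  Y(R2) = 0.1748 S between n1,n0
  Y(R3) = 0.0001248 S between n1,n0
  Y(R4) = 0.005000 S between n1,n2
  Y(R5) = 0.1055 S between n1,n2
  Y(R6) = 0.02564 S between n1,n0
  Y(R7) = 0.04405 S between n1,n0
  Y(R8) = 0.2717 S between n0,n1
  Y(R9) = 0.5348 S between n2,n0
  Y(R10) = 0.0002045 S between n0,n2
  Y(R11) = 0.0003610 S between n1,n0
  Y(R12) = 0.01835 S between n2,n1
  Y(R13) = 0.0003759 S between n1,n2
  Y(R14) = 0.0002857 S between n2,n0
  Y(R15) = 0.03086 S between n0,n2
  Y(R16) = 0.0003876 S between n1,n2
  Y(R17) = 0.0001957 S between n0,n1
  Y(R18) = 0.002558 S between n2,n1
  Y(R19) = 0.003802 S between n2,n1
  Ip: injects 0.00528 A into n2 (from n1)
Assemble and solve the 2×2 MNA system:
  V(n1)=-0.006822  V(n2)=0.006077

R_eq = 2.443 Ω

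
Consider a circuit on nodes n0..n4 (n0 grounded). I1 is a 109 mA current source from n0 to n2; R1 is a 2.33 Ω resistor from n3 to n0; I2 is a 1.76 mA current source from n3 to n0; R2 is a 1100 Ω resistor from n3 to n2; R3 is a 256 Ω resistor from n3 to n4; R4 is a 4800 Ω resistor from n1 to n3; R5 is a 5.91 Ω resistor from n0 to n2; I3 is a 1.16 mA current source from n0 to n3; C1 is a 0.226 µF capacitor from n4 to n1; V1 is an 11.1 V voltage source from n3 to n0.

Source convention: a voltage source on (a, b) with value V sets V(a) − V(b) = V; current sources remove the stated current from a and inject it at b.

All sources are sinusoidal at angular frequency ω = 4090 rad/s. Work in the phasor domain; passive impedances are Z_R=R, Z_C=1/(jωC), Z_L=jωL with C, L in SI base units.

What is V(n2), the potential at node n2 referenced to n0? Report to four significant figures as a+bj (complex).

0.7001+0.000j V

Element admittances at ω=4090 rad/s:
  I1: injects 0.109 A into n2 (from n0)
  Y(R1) = 0.4292+0.000j S between n3,n0
  I2: injects 0.00176 A into n0 (from n3)
  Y(R2) = 0.0009091+0.000j S between n3,n2
  Y(R3) = 0.003906+0.000j S between n3,n4
  Y(R4) = 0.0002083+0.000j S between n1,n3
  Y(R5) = 0.1692+0.000j S between n0,n2
  I3: injects 0.00116 A into n3 (from n0)
  Y(C1) = 0.000+0.0009243j S between n4,n1
  V1: constraint V(n3)−V(n0) = 11.1
Assemble and solve the 5×5 MNA system:
  V(n1)=11.10+0.000j  V(n2)=0.7001+0.000j  V(n3)=11.10+0.000j  V(n4)=11.10+0.000j
  i(V1)=-4.774+0.000j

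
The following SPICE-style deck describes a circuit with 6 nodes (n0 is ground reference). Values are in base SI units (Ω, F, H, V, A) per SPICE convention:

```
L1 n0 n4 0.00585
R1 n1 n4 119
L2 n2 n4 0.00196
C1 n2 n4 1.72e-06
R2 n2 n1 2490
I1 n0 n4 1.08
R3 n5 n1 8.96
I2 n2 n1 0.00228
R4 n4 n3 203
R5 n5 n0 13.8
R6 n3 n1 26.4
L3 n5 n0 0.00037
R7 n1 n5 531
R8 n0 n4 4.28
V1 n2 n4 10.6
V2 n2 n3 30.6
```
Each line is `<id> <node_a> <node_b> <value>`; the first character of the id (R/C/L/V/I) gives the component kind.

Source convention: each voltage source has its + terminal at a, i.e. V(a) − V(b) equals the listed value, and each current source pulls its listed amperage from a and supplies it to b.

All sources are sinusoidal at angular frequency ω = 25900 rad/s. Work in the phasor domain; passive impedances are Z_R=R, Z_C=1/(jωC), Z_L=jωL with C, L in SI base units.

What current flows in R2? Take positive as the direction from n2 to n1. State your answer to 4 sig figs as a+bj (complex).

Apply KCL at each of the 5 non-ground nodes and solve the resulting linear system.
Node n1: branches {R1, R2, R3, I2, R6, R7} → V_1 = -4.129-1.160j
Node n2: branches {L2, C1, R2, I2, V1, V2} → V_2 = 16.45-0.05548j
Node n3: branches {R4, R6, V2} → V_3 = -14.15-0.05548j
Node n4: branches {L1, R1, L2, C1, I1, R4, R8, V1} → V_4 = 5.845-0.05548j
Node n5: branches {R3, R5, L3, R7} → V_5 = -1.615-1.614j
Source currents: i(V1)=0.4677-0.3057j, i(V2)=-0.4783+0.04182j

0.008263+0.0004434j A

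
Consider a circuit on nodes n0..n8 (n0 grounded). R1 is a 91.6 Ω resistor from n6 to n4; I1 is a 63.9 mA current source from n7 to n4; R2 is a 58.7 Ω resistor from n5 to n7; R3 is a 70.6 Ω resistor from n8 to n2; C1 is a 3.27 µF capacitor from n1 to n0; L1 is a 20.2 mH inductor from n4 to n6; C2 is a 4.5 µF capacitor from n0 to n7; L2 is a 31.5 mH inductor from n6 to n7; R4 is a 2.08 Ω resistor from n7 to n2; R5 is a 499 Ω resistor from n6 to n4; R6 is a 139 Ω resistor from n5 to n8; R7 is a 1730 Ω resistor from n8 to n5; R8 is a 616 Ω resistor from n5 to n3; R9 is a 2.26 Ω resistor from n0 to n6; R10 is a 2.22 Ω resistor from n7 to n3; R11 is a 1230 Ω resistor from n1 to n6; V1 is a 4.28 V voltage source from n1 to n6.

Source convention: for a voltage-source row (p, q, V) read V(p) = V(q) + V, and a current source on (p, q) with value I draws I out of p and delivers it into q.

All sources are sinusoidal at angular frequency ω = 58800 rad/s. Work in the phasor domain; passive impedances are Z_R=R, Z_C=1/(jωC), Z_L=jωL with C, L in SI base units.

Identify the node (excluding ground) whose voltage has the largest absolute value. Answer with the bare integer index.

MNA unknowns: 8 node voltages V₁..V_8 plus 1 source current (V1)
R1: Y=0.01092+0.000j on G[6,4]
I1: z[7]−=0.0639, z[4]+=0.0639
R2: Y=0.01704+0.000j on G[5,7]
R3: Y=0.01416+0.000j on G[8,2]
C1: Y=0.000+0.1923j on G[1,0]
L1: Y=0.000-0.0008419j on G[4,6]
C2: Y=0.000+0.2646j on G[0,7]
L2: Y=0.000-0.0005399j on G[6,7]
R4: Y=0.4808+0.000j on G[7,2]
R5: Y=0.002004+0.000j on G[6,4]
R6: Y=0.007194+0.000j on G[5,8]
R7: Y=0.0005780+0.000j on G[8,5]
R8: Y=0.001623+0.000j on G[5,3]
R9: Y=0.4425+0.000j on G[0,6]
R10: Y=0.4505+0.000j on G[7,3]
R11: Y=0.0008130+0.000j on G[1,6]
V1: row V1−V6=4.28, i_V1 at 1,6
solve → V1=3.723-1.619j, V2=0.001138+0.2453j, V3=0.001138+0.2453j, V4=4.368-1.298j, V5=0.001138+0.2453j, V6=-0.5567-1.619j, V7=0.001138+0.2453j, V8=0.001138+0.2453j
aux → i_V1=-0.3147-0.7159j

4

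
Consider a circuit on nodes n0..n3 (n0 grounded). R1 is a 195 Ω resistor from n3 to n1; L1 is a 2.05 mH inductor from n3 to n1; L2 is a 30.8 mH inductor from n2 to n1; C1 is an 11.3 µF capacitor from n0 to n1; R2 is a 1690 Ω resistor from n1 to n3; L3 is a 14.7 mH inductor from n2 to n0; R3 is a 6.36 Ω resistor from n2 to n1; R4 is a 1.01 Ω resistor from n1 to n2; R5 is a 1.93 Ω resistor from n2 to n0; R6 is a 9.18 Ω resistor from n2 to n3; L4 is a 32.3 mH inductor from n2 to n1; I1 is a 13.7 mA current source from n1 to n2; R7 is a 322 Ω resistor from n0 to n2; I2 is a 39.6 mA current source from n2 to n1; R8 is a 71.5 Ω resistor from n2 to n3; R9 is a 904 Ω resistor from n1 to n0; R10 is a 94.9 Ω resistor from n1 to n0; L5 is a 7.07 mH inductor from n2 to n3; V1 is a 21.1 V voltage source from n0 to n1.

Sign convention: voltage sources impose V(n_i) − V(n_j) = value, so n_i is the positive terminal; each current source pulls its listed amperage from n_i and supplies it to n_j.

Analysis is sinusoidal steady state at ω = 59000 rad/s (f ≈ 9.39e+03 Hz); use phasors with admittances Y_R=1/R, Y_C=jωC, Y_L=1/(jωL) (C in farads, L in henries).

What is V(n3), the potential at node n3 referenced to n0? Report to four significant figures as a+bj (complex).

Apply KCL at each of the 3 non-ground nodes and solve the resulting linear system.
Node n1: branches {R1, L1, L2, C1, R2, R3, R4, L4, I1, I2, R9, R10, V1} → V_1 = -21.10+0.000j
Node n2: branches {L2, L3, R3, R4, R5, R6, L4, I1, R7, I2, R8, L5} → V_2 = -14.55+0.02360j
Node n3: branches {R1, L1, R2, R6, R8, L5} → V_3 = -14.87+0.4167j
Source currents: i(V1)=-7.828-14.04j

-14.87+0.4167j V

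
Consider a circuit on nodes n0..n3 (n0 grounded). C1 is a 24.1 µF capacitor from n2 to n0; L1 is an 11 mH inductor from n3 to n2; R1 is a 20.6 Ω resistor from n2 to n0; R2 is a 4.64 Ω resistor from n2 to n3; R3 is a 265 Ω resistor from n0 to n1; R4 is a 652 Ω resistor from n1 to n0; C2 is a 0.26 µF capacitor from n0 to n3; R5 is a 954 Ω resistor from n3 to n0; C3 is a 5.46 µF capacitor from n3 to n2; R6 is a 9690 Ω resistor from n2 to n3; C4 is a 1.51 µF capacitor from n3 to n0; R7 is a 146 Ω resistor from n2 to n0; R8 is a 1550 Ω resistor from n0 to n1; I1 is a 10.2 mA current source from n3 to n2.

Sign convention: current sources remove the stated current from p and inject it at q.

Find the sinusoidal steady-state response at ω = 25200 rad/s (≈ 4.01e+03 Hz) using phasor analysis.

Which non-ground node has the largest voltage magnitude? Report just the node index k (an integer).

3

MNA unknowns: 3 node voltages V₁..V_3
C1: Y=0.000+0.6073j on G[2,0]
L1: Y=0.000-0.003608j on G[3,2]
R1: Y=0.04854+0.000j on G[2,0]
R2: Y=0.2155+0.000j on G[2,3]
R3: Y=0.003774+0.000j on G[0,1]
R4: Y=0.001534+0.000j on G[1,0]
C2: Y=0.000+0.006552j on G[0,3]
R5: Y=0.001048+0.000j on G[3,0]
C3: Y=0.000+0.1376j on G[3,2]
R6: Y=0.0001032+0.000j on G[2,3]
C4: Y=0.000+0.03805j on G[3,0]
R7: Y=0.006849+0.000j on G[2,0]
R8: Y=0.0006452+0.000j on G[0,1]
I1: z[3]−=0.0102, z[2]+=0.0102
solve → V1=0.000+0.000j, V2=0.002032-0.001444j, V3=-0.02638+0.02157j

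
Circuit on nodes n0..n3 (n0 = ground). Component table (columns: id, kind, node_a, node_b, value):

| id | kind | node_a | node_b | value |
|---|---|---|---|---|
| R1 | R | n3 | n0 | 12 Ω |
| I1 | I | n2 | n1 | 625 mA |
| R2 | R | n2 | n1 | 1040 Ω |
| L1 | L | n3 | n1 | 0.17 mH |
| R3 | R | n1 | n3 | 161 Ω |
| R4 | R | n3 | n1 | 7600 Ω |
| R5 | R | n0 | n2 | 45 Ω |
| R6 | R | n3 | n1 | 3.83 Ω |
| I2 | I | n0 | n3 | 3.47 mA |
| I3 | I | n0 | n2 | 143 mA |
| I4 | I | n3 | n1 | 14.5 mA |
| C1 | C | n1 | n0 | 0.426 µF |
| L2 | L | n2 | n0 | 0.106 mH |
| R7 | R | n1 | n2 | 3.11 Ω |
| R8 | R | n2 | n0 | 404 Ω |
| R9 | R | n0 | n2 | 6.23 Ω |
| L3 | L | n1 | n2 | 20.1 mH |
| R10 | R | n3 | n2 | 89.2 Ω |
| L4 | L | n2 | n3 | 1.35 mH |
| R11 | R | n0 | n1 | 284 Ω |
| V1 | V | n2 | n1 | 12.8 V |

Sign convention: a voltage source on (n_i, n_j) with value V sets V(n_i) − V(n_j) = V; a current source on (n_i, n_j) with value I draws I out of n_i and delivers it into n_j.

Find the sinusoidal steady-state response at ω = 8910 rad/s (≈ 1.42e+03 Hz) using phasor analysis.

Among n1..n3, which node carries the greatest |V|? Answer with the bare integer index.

1

MNA unknowns: 3 node voltages V₁..V_3 plus 1 source current (V1)
R1: Y=0.08333+0.000j on G[3,0]
I1: z[2]−=0.625, z[1]+=0.625
R2: Y=0.0009615+0.000j on G[2,1]
L1: Y=0.000-0.6602j on G[3,1]
R3: Y=0.006211+0.000j on G[1,3]
R4: Y=0.0001316+0.000j on G[3,1]
R5: Y=0.02222+0.000j on G[0,2]
R6: Y=0.2611+0.000j on G[3,1]
I2: z[0]−=0.00347, z[3]+=0.00347
I3: z[0]−=0.143, z[2]+=0.143
I4: z[3]−=0.0145, z[1]+=0.0145
C1: Y=0.000+0.003796j on G[1,0]
L2: Y=0.000-1.059j on G[2,0]
R7: Y=0.3215+0.000j on G[1,2]
R8: Y=0.002475+0.000j on G[2,0]
R9: Y=0.1605+0.000j on G[0,2]
L3: Y=0.000-0.005584j on G[1,2]
R10: Y=0.01121+0.000j on G[3,2]
L4: Y=0.000-0.08314j on G[2,3]
R11: Y=0.003521+0.000j on G[0,1]
V1: row V2−V1=12.8, i_V1 at 2,1
solve → V1=-12.54+0.9781j, V2=0.2594+0.9781j, V3=-10.67+1.652j
aux → i_V1=-5.760+1.081j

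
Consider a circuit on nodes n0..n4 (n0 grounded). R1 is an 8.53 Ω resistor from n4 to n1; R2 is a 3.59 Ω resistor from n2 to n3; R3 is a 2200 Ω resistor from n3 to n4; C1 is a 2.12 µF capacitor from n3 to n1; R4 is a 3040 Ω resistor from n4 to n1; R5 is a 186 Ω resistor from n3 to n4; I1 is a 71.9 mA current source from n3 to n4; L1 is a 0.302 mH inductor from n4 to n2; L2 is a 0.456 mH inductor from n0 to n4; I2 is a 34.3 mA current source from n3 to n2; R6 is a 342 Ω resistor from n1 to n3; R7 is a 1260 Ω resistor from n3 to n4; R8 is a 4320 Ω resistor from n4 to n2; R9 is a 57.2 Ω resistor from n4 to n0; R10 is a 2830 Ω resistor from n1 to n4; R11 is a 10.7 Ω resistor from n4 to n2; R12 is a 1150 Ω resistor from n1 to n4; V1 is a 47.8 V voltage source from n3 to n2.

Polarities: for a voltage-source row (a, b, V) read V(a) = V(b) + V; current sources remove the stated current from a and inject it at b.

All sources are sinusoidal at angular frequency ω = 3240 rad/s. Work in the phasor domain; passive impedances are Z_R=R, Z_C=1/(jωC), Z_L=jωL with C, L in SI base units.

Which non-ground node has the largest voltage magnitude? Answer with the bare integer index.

Apply KCL at each of the 4 non-ground nodes and solve the resulting linear system.
Node n1: branches {R1, C1, R4, R6, R10, R12} → V_1 = 1.334+2.623j
Node n2: branches {R2, L1, I2, R8, R11, V1} → V_2 = 0.2499-0.5598j
Node n3: branches {R2, R3, C1, R5, I1, I2, R6, R7, V1} → V_3 = 48.05-0.5598j
Node n4: branches {R1, R3, R4, R5, I1, L1, L2, R7, R8, R9, R10, R11, R12} → V_4 = 0.000+0.000j
Source currents: i(V1)=-13.90-0.3079j

3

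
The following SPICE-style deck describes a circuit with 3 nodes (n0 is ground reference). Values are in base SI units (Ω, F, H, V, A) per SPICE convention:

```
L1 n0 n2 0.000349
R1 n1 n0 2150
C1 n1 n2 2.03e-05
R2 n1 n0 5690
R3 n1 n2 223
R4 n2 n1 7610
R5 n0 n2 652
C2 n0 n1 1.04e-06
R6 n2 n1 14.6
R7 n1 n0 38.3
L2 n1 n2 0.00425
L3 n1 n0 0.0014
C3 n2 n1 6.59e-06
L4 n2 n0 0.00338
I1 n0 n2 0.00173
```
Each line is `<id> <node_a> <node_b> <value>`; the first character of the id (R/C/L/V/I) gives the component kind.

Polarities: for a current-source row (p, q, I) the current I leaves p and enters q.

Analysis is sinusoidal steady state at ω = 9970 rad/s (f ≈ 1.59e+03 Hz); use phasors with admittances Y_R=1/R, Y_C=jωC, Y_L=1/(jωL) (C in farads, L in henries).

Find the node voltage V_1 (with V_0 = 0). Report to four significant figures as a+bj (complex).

-0.0004442+0.005453j V

Element admittances at ω=9970 rad/s:
  Y(L1) = 0.000-0.2874j S between n0,n2
  Y(R1) = 0.0004651+0.000j S between n1,n0
  Y(C1) = 0.000+0.2024j S between n1,n2
  Y(R2) = 0.0001757+0.000j S between n1,n0
  Y(R3) = 0.004484+0.000j S between n1,n2
  Y(R4) = 0.0001314+0.000j S between n2,n1
  Y(R5) = 0.001534+0.000j S between n0,n2
  Y(C2) = 0.000+0.01037j S between n0,n1
  Y(R6) = 0.06849+0.000j S between n2,n1
  Y(R7) = 0.02611+0.000j S between n1,n0
  Y(L2) = 0.000-0.02360j S between n1,n2
  Y(L3) = 0.000-0.07164j S between n1,n0
  Y(C3) = 0.000+0.06570j S between n2,n1
  Y(L4) = 0.000-0.02967j S between n2,n0
  I1: injects 0.00173 A into n2 (from n0)
Assemble and solve the 2×2 MNA system:
  V(n1)=-0.0004442+0.005453j  V(n2)=0.0005673+0.004437j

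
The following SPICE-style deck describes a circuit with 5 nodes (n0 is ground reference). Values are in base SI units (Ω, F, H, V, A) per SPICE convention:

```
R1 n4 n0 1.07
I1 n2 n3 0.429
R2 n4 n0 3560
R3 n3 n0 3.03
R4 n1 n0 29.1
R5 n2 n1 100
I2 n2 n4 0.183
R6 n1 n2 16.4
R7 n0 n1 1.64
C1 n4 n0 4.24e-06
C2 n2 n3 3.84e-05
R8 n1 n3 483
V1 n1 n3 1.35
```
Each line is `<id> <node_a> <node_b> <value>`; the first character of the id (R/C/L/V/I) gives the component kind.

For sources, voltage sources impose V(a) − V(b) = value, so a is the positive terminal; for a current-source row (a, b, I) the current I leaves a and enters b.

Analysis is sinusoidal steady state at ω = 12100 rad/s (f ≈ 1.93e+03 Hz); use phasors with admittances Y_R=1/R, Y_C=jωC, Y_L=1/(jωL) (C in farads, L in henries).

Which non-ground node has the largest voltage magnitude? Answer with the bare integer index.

Apply KCL at each of the 4 non-ground nodes and solve the resulting linear system.
Node n1: branches {R4, R5, R6, R7, R8, V1} → V_1 = 0.2695+0.000j
Node n2: branches {I1, R5, I2, R6, C2} → V_2 = -1.246+1.086j
Node n3: branches {I1, R3, C2, R8, V1} → V_3 = -1.080+0.000j
Node n4: branches {R1, R2, I2, C1} → V_4 = 0.1952-0.01071j
Source currents: i(V1)=-0.2840+0.07705j

2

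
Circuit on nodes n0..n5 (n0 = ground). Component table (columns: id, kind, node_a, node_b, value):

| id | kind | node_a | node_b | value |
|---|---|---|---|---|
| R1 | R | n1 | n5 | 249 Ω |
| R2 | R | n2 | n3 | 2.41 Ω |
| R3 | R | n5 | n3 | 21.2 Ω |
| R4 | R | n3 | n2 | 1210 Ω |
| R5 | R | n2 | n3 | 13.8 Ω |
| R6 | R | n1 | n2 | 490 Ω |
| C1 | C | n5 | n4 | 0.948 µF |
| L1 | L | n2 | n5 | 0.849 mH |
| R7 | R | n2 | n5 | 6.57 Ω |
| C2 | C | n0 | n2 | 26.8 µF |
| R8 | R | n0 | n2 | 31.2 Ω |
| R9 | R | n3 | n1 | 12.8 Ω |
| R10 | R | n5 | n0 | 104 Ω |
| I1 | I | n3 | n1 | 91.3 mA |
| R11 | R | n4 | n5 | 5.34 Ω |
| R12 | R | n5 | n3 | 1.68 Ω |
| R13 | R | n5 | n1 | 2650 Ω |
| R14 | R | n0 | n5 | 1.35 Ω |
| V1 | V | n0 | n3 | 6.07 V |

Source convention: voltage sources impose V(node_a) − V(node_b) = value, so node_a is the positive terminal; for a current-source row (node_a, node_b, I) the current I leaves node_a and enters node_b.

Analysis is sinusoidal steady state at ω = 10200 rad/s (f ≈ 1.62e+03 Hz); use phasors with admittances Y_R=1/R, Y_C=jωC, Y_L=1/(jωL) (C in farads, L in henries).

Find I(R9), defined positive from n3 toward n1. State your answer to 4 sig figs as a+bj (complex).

-0.1000-0.004278j A

MNA unknowns: 5 node voltages V₁..V_5 plus 1 source current (V1)
R1: Y=0.004016+0.000j on G[1,5]
R2: Y=0.4149+0.000j on G[2,3]
R3: Y=0.04717+0.000j on G[5,3]
R4: Y=0.0008264+0.000j on G[3,2]
R5: Y=0.07246+0.000j on G[2,3]
R6: Y=0.002041+0.000j on G[1,2]
C1: Y=0.000+0.009670j on G[5,4]
L1: Y=0.000-0.1155j on G[2,5]
R7: Y=0.1522+0.000j on G[2,5]
C2: Y=0.000+0.2734j on G[0,2]
R8: Y=0.03205+0.000j on G[0,2]
R9: Y=0.07812+0.000j on G[3,1]
R10: Y=0.009615+0.000j on G[5,0]
I1: z[3]−=0.0913, z[1]+=0.0913
R11: Y=0.1873+0.000j on G[4,5]
R12: Y=0.5952+0.000j on G[5,3]
R13: Y=0.0003774+0.000j on G[5,1]
R14: Y=0.7407+0.000j on G[0,5]
V1: row V0−V3=6.07, i_V1 at 0,3
solve → V1=-4.790+0.05476j, V2=-4.625+1.642j, V3=-6.070+0.000j, V4=-2.884+0.2912j, V5=-2.884+0.2912j
aux → i_V1=-2.761-0.9930j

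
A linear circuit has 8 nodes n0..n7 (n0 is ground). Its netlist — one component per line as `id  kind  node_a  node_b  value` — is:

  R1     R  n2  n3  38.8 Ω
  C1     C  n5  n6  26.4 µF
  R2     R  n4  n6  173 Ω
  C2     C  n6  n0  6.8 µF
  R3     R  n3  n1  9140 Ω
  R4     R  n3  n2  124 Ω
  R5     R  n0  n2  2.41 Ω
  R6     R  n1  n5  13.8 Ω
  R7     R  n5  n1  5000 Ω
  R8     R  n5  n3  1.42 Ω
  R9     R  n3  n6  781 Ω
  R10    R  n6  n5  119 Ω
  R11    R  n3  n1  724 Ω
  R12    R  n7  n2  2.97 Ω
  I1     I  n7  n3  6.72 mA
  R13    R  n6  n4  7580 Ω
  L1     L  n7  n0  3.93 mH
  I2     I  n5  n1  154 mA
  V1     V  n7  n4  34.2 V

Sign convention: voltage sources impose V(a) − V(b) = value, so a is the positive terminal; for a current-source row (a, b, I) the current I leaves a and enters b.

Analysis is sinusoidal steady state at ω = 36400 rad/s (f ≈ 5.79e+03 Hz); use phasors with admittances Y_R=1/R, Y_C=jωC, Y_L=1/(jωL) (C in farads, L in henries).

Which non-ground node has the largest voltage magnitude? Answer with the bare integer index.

MNA unknowns: 7 node voltages V₁..V_7 plus 1 source current (V1)
R1: Y=0.02577+0.000j on G[2,3]
C1: Y=0.000+0.9610j on G[5,6]
R2: Y=0.005780+0.000j on G[4,6]
C2: Y=0.000+0.2475j on G[6,0]
R3: Y=0.0001094+0.000j on G[3,1]
R4: Y=0.008065+0.000j on G[3,2]
R5: Y=0.4149+0.000j on G[0,2]
R6: Y=0.07246+0.000j on G[1,5]
R7: Y=0.0002000+0.000j on G[5,1]
R8: Y=0.7042+0.000j on G[5,3]
R9: Y=0.001280+0.000j on G[3,6]
R10: Y=0.008403+0.000j on G[6,5]
R11: Y=0.001381+0.000j on G[3,1]
R12: Y=0.3367+0.000j on G[7,2]
I1: z[7]−=0.00672, z[3]+=0.00672
R13: Y=0.0001319+0.000j on G[6,4]
L1: Y=0.000-0.006990j on G[7,0]
I2: z[5]−=0.154, z[1]+=0.154
V1: row V7−V4=34.2, i_V1 at 7,4
solve → V1=1.965+0.6724j, V2=0.4143+0.07168j, V3=-0.07524+0.6456j, V4=-33.23+0.1024j, V5=-0.1126+0.6730j, V6=-0.09266+0.6974j, V7=0.9740+0.1024j
aux → i_V1=-0.1959-0.003518j

4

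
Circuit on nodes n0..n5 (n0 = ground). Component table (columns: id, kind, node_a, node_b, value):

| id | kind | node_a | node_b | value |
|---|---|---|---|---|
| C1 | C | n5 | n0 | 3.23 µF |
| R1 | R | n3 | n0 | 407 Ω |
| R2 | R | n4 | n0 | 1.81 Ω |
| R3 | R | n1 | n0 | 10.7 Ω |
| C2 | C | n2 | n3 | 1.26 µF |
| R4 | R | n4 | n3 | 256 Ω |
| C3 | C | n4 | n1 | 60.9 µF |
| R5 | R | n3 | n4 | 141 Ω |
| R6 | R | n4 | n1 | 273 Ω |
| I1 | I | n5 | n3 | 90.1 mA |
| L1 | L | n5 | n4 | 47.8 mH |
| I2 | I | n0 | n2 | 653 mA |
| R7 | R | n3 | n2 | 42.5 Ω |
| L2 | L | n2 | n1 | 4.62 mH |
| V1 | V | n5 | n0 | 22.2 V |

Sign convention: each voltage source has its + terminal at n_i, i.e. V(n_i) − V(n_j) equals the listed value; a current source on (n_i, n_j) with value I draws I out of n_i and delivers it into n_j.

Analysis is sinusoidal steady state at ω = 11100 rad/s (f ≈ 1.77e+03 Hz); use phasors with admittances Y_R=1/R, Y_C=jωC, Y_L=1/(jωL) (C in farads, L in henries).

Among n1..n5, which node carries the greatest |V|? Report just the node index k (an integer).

2

Apply KCL at each of the 5 non-ground nodes and solve the resulting linear system.
Node n1: branches {R3, C3, R6, L2} → V_1 = 0.8364-0.8393j
Node n2: branches {C2, I2, R7, L2} → V_2 = 16.24+31.20j
Node n3: branches {R1, C2, R4, R5, I1, R7} → V_3 = 9.744+22.30j
Node n4: branches {R2, R4, C3, R5, R6, L1} → V_4 = 1.160-0.02896j
Node n5: branches {C1, I1, L1, V1} → V_5 = 22.20+0.000j
Source currents: i(V1)=-0.09015-0.7563j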